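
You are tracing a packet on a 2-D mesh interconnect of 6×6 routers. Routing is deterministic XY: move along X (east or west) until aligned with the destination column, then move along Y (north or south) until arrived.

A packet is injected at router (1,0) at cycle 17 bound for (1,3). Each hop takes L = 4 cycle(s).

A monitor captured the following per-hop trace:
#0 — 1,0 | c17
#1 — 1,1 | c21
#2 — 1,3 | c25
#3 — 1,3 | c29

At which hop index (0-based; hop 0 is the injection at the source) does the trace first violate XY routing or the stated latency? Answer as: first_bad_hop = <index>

check 1→ d=(0,1) cyc+4: ok
check 2→ d=(0,2) cyc+4: BAD: non-unit step

first_bad_hop = 2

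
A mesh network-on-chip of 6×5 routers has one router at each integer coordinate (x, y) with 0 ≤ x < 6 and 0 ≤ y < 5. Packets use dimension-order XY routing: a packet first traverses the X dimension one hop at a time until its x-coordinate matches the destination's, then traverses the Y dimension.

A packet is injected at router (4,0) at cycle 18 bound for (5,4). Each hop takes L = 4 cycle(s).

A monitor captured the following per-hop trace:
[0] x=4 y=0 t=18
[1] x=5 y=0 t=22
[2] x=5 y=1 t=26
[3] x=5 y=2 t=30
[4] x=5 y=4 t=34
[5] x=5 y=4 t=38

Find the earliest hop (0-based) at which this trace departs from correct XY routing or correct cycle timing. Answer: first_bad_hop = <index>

first_bad_hop = 4

[1] (+1,+0) / 4c ⇒ ok
[2] (+0,+1) / 4c ⇒ ok
[3] (+0,+1) / 4c ⇒ ok
[4] (+0,+2) / 4c ⇒ BAD: non-unit step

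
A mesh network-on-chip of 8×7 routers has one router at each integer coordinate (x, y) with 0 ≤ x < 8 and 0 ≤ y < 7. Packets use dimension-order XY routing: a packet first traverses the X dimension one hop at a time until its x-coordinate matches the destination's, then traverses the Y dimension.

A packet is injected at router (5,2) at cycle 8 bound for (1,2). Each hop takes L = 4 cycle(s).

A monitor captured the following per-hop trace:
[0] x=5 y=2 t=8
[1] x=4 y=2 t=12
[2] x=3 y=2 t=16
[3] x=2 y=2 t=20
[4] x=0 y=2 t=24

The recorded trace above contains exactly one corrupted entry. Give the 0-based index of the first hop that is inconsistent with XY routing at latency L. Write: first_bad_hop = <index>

first_bad_hop = 4

  1: Δx=-1 Δy=+0 Δt=4 [ok]
  2: Δx=-1 Δy=+0 Δt=4 [ok]
  3: Δx=-1 Δy=+0 Δt=4 [ok]
  4: Δx=-2 Δy=+0 Δt=4 [BAD: non-unit step]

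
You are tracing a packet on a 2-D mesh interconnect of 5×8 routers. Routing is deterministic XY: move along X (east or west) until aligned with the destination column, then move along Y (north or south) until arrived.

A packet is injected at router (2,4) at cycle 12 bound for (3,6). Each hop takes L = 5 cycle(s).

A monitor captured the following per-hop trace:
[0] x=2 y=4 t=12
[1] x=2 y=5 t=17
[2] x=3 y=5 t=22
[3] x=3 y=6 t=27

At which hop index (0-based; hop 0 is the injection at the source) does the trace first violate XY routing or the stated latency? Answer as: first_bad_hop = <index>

check 1→ d=(0,1) cyc+5: BAD: Y-move but x=2≠3

first_bad_hop = 1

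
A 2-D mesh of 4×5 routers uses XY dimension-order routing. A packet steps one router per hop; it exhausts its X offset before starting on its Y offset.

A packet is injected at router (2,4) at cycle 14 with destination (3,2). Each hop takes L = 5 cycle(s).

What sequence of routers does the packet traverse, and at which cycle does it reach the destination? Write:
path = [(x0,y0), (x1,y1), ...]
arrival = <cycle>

path = [(2,4), (3,4), (3,3), (3,2)]
arrival = 29

t=14: at (2,4)
t=19: at (3,4) after E
t=24: at (3,3) after S
t=29: at (3,2) after S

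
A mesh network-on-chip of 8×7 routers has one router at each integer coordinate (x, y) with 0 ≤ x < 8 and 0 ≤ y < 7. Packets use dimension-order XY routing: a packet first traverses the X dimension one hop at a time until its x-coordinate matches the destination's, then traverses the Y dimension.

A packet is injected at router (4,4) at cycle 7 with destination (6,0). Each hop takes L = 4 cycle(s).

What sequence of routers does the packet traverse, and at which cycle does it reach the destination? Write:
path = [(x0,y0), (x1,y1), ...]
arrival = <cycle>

hop 0: (4,4) @ cyc 7
hop 1: (5,4) @ cyc 11  [E]
hop 2: (6,4) @ cyc 15  [E]
hop 3: (6,3) @ cyc 19  [S]
hop 4: (6,2) @ cyc 23  [S]
hop 5: (6,1) @ cyc 27  [S]
hop 6: (6,0) @ cyc 31  [S]

path = [(4,4), (5,4), (6,4), (6,3), (6,2), (6,1), (6,0)]
arrival = 31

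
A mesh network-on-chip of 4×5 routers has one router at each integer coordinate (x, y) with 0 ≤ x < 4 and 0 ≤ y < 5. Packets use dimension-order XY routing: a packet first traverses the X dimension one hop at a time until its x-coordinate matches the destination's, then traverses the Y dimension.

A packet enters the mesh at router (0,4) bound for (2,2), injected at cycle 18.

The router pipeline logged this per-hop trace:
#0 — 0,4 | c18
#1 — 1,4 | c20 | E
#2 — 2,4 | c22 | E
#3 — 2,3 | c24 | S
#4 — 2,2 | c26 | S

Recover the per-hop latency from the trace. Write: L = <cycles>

cyc[1] − cyc[0] = 20 − 18 = 2.
That increment is L by definition: L = 2.

L = 2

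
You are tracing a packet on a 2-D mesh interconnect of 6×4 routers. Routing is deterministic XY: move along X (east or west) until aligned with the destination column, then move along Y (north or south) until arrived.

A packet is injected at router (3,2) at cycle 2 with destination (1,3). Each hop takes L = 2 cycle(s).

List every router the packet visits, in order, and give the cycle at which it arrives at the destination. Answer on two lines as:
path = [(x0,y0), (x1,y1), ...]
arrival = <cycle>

path = [(3,2), (2,2), (1,2), (1,3)]
arrival = 8

src (3,2)  cyc=2
W→(2,2)  cyc=4
W→(1,2)  cyc=6
N→(1,3)  cyc=8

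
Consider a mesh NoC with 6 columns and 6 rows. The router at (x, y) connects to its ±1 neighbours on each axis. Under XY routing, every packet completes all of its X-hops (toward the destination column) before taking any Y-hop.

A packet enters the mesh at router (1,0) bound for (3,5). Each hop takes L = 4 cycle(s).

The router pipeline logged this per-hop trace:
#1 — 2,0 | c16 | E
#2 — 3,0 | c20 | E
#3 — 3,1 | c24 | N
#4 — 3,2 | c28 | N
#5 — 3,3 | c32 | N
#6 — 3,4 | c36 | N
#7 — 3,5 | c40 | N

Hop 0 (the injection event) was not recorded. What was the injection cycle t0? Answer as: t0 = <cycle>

t0 = 12

The first recorded entry is hop 1 at cycle 16.
Therefore t0 = 16 − L = 12.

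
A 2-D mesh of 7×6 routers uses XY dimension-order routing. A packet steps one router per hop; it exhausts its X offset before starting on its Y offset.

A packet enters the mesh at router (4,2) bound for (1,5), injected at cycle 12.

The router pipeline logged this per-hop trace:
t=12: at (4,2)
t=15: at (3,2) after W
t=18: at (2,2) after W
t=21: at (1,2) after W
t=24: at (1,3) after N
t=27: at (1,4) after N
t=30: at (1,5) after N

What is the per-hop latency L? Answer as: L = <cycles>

L = 3

Between hops 0 and 1 the cycle counter advances 15 − 12 = 3.
One hop costs L cycles, so L = 3.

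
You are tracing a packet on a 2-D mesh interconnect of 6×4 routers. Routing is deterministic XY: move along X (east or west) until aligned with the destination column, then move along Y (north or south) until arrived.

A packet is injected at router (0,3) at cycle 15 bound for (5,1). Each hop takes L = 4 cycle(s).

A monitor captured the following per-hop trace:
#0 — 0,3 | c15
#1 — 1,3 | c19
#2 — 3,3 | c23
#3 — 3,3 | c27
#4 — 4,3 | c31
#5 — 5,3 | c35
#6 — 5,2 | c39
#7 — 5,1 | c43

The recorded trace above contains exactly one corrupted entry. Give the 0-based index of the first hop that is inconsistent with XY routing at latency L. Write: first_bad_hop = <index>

first_bad_hop = 2

check 1→ d=(1,0) cyc+4: ok
check 2→ d=(2,0) cyc+4: BAD: non-unit step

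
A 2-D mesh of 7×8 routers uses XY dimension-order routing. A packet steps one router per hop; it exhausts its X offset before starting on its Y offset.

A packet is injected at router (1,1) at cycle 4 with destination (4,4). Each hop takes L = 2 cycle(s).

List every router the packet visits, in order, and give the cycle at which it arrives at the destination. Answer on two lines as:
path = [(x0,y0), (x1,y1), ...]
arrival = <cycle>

path = [(1,1), (2,1), (3,1), (4,1), (4,2), (4,3), (4,4)]
arrival = 16

src (1,1)  cyc=4
E→(2,1)  cyc=6
E→(3,1)  cyc=8
E→(4,1)  cyc=10
N→(4,2)  cyc=12
N→(4,3)  cyc=14
N→(4,4)  cyc=16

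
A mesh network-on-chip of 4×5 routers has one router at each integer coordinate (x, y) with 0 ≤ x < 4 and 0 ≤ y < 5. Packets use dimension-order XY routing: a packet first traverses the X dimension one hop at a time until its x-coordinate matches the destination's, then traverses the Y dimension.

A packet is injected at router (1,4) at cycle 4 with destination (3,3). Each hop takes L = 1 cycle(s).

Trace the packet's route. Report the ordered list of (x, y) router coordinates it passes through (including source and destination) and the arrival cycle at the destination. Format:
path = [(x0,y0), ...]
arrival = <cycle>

path = [(1,4), (2,4), (3,4), (3,3)]
arrival = 7

hop 0: (1,4) @ cyc 4
hop 1: (2,4) @ cyc 5  [E]
hop 2: (3,4) @ cyc 6  [E]
hop 3: (3,3) @ cyc 7  [S]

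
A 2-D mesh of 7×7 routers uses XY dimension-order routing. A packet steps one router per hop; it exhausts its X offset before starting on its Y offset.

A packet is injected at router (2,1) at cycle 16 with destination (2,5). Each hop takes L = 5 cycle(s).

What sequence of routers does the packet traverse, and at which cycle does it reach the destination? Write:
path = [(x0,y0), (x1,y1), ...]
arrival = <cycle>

src (2,1)  cyc=16
N→(2,2)  cyc=21
N→(2,3)  cyc=26
N→(2,4)  cyc=31
N→(2,5)  cyc=36

path = [(2,1), (2,2), (2,3), (2,4), (2,5)]
arrival = 36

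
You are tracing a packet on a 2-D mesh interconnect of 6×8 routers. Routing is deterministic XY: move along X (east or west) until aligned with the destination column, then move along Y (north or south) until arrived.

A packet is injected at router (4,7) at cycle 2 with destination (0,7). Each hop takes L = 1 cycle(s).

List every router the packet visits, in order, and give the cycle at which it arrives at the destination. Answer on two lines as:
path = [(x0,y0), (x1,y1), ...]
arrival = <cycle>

  0. router=(4,7) cycle=2 (inject)
  1. router=(3,7) cycle=3 dir=W
  2. router=(2,7) cycle=4 dir=W
  3. router=(1,7) cycle=5 dir=W
  4. router=(0,7) cycle=6 dir=W

path = [(4,7), (3,7), (2,7), (1,7), (0,7)]
arrival = 6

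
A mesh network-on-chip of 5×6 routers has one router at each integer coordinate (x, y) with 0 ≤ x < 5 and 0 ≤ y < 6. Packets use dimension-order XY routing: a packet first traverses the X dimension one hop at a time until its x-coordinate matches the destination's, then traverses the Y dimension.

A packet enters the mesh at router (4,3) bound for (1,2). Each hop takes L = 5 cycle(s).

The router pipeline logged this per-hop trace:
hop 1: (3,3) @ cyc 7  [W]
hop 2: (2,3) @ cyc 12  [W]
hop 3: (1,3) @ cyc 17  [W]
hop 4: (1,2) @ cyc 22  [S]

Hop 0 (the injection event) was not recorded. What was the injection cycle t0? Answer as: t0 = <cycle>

Hop 1 reached at cycle 7; hop k is at t0 + k·L.
So t0 = 7 − 1·5 = 2.

t0 = 2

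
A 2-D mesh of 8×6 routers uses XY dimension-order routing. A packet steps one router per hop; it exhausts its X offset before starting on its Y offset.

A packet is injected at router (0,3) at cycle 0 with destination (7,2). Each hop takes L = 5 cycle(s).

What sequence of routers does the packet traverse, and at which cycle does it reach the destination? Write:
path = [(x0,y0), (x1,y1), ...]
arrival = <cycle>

src (0,3)  cyc=0
E→(1,3)  cyc=5
E→(2,3)  cyc=10
E→(3,3)  cyc=15
E→(4,3)  cyc=20
E→(5,3)  cyc=25
E→(6,3)  cyc=30
E→(7,3)  cyc=35
S→(7,2)  cyc=40

path = [(0,3), (1,3), (2,3), (3,3), (4,3), (5,3), (6,3), (7,3), (7,2)]
arrival = 40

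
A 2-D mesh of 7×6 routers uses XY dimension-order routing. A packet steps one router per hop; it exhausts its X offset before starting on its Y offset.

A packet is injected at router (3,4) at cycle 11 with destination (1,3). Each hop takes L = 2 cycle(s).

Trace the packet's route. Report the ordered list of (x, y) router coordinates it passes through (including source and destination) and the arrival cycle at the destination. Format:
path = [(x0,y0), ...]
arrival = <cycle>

path = [(3,4), (2,4), (1,4), (1,3)]
arrival = 17

hop 0: (3,4) @ cyc 11
hop 1: (2,4) @ cyc 13  [W]
hop 2: (1,4) @ cyc 15  [W]
hop 3: (1,3) @ cyc 17  [S]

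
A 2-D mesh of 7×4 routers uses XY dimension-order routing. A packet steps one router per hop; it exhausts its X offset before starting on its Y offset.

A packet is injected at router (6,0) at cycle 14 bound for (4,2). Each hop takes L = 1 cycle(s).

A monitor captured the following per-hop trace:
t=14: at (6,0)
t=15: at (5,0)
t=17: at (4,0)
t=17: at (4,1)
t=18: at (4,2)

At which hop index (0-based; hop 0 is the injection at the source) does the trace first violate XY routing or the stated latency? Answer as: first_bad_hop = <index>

check 1→ d=(-1,0) cyc+1: ok
check 2→ d=(-1,0) cyc+2: BAD: Δcyc=2≠L

first_bad_hop = 2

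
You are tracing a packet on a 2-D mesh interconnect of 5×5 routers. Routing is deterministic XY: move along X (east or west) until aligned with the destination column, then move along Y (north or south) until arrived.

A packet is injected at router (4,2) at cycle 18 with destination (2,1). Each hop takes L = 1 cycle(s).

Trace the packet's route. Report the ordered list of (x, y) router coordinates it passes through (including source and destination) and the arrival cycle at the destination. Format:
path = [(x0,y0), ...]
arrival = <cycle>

src (4,2)  cyc=18
W→(3,2)  cyc=19
W→(2,2)  cyc=20
S→(2,1)  cyc=21

path = [(4,2), (3,2), (2,2), (2,1)]
arrival = 21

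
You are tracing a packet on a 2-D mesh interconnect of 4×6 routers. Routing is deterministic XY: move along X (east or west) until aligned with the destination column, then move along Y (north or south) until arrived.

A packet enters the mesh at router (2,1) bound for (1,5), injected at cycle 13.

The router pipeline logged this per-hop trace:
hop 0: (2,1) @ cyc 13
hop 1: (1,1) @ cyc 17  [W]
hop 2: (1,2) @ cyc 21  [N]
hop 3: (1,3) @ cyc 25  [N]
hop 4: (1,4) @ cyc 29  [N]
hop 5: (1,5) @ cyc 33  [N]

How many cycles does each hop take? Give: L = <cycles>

cyc[1] − cyc[0] = 17 − 13 = 4.
That increment is L by definition: L = 4.

L = 4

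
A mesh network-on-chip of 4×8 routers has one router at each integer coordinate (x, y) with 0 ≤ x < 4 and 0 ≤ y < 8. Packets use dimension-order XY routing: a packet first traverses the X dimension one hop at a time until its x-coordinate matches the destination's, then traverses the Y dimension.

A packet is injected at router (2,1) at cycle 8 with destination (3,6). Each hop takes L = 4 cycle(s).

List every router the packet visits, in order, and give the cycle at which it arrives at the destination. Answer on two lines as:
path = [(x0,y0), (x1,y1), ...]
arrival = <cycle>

  0. router=(2,1) cycle=8 (inject)
  1. router=(3,1) cycle=12 dir=E
  2. router=(3,2) cycle=16 dir=N
  3. router=(3,3) cycle=20 dir=N
  4. router=(3,4) cycle=24 dir=N
  5. router=(3,5) cycle=28 dir=N
  6. router=(3,6) cycle=32 dir=N

path = [(2,1), (3,1), (3,2), (3,3), (3,4), (3,5), (3,6)]
arrival = 32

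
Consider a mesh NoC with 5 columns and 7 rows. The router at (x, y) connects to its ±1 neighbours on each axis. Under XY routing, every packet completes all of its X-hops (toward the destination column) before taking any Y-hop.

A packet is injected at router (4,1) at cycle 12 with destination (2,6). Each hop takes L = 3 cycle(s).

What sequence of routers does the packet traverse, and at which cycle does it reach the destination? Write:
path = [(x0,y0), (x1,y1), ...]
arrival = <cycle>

path = [(4,1), (3,1), (2,1), (2,2), (2,3), (2,4), (2,5), (2,6)]
arrival = 33

[0] x=4 y=1 t=12
[1] x=3 y=1 t=15 →W
[2] x=2 y=1 t=18 →W
[3] x=2 y=2 t=21 →N
[4] x=2 y=3 t=24 →N
[5] x=2 y=4 t=27 →N
[6] x=2 y=5 t=30 →N
[7] x=2 y=6 t=33 →N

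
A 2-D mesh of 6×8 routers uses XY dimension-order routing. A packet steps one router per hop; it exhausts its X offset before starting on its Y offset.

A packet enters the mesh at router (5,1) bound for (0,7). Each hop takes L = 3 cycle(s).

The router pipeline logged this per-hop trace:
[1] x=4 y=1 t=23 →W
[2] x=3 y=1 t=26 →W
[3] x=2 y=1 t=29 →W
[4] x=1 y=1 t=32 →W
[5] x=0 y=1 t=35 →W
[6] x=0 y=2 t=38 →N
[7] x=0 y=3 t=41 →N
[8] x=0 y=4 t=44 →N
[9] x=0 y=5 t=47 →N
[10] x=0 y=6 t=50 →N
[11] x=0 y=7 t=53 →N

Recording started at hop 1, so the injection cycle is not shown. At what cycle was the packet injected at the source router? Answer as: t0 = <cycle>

t0 = 20

cyc[1] = 23 and cyc[k] = t0 + k·L for every k.
Subtract one hop: t0 = 23 − 3 = 20.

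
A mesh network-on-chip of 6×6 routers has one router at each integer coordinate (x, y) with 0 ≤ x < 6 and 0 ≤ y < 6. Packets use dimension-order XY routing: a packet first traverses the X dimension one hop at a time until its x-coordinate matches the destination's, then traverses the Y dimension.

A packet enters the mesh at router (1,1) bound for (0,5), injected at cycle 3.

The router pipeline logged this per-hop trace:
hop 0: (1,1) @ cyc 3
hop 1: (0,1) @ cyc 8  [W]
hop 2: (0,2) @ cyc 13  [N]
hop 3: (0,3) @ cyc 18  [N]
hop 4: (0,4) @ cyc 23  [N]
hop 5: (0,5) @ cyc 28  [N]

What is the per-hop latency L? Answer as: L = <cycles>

L = 5

cyc[1] − cyc[0] = 8 − 3 = 5.
Each hop adds L, hence L = 5.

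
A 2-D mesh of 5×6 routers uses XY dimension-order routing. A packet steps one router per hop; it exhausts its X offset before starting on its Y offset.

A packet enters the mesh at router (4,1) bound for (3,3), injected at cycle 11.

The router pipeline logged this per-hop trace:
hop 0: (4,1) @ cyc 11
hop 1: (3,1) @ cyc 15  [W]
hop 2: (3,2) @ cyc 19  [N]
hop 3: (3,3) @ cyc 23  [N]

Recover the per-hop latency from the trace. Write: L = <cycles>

L = 4

cyc[1] − cyc[0] = 15 − 11 = 4.
One hop costs L cycles, so L = 4.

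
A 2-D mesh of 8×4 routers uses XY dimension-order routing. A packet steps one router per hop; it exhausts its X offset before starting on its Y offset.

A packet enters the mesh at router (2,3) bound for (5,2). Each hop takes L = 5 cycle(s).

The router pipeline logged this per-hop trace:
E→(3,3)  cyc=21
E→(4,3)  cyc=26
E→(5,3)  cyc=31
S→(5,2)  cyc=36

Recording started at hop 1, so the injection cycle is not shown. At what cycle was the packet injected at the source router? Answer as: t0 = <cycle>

Hop 1 reached at cycle 21; hop k is at t0 + k·L.
Therefore t0 = 21 − L = 16.

t0 = 16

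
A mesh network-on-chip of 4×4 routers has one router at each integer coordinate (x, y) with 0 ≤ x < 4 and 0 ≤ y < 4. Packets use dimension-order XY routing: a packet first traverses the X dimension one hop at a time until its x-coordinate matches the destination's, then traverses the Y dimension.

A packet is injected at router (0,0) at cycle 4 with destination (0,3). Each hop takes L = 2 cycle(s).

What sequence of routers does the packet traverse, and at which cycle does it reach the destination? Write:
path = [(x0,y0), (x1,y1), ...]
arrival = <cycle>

path = [(0,0), (0,1), (0,2), (0,3)]
arrival = 10

t=4: at (0,0)
t=6: at (0,1) after N
t=8: at (0,2) after N
t=10: at (0,3) after N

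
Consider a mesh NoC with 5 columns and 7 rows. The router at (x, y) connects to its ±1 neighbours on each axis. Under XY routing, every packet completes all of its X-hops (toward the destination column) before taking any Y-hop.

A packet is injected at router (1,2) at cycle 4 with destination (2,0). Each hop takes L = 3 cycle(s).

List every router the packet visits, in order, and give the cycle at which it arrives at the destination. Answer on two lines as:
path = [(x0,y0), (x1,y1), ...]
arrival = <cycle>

path = [(1,2), (2,2), (2,1), (2,0)]
arrival = 13

  0. router=(1,2) cycle=4 (inject)
  1. router=(2,2) cycle=7 dir=E
  2. router=(2,1) cycle=10 dir=S
  3. router=(2,0) cycle=13 dir=S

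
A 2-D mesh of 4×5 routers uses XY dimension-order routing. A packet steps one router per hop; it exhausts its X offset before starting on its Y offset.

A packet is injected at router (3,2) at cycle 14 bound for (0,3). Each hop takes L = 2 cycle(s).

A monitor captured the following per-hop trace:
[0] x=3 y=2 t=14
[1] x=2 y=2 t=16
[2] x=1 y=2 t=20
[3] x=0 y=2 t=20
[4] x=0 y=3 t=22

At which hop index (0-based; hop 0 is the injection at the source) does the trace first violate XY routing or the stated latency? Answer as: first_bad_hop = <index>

first_bad_hop = 2

hop 1: step (-1,+0), +2 cyc — ok
hop 2: step (-1,+0), +4 cyc — BAD: Δcyc=4≠L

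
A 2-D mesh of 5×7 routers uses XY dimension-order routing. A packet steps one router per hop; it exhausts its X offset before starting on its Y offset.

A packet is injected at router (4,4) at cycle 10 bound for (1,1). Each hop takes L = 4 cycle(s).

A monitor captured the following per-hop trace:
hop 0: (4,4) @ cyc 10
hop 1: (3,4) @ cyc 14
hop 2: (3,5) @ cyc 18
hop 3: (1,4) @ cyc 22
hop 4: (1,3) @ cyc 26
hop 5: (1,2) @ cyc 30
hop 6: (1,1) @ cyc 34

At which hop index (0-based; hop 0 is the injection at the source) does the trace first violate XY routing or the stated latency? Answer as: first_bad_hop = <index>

check 1→ d=(-1,0) cyc+4: ok
check 2→ d=(0,1) cyc+4: BAD: Y-move but x=3≠1

first_bad_hop = 2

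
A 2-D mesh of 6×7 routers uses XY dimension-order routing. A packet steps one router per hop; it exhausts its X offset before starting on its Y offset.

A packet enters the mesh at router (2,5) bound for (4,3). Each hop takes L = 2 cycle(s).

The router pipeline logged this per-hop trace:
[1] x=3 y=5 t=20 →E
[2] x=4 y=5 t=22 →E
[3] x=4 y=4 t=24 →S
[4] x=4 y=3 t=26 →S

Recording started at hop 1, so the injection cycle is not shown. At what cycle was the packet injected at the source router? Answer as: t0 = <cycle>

The first recorded entry is hop 1 at cycle 20.
Therefore t0 = 20 − L = 18.

t0 = 18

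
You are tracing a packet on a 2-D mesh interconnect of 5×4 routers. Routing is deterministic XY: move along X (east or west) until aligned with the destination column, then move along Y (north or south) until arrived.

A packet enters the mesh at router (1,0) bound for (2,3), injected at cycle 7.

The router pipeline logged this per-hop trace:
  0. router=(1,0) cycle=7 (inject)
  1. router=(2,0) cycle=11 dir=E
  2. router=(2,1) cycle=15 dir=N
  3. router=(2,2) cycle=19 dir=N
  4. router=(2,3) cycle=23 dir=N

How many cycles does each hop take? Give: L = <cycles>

L = 4

cyc[1] − cyc[0] = 11 − 7 = 4.
Per-hop latency L = Δcyc = 4.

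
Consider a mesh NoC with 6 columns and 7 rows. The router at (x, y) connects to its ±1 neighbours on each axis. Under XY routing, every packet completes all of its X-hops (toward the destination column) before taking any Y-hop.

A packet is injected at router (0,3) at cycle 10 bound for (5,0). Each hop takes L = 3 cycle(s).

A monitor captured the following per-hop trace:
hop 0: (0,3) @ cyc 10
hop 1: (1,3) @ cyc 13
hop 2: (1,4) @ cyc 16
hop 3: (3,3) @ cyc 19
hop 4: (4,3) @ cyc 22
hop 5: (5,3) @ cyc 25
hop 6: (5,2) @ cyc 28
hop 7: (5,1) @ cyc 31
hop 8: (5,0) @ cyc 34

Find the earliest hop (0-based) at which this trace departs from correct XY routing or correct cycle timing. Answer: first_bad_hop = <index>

[1] (+1,+0) / 3c ⇒ ok
[2] (+0,+1) / 3c ⇒ BAD: Y-move but x=1≠5

first_bad_hop = 2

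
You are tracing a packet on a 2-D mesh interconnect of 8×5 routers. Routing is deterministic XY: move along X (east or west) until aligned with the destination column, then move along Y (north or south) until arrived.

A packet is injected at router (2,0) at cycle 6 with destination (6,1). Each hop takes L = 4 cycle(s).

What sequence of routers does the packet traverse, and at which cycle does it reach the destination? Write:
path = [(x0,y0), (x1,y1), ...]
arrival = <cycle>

t=6: at (2,0)
t=10: at (3,0) after E
t=14: at (4,0) after E
t=18: at (5,0) after E
t=22: at (6,0) after E
t=26: at (6,1) after N

path = [(2,0), (3,0), (4,0), (5,0), (6,0), (6,1)]
arrival = 26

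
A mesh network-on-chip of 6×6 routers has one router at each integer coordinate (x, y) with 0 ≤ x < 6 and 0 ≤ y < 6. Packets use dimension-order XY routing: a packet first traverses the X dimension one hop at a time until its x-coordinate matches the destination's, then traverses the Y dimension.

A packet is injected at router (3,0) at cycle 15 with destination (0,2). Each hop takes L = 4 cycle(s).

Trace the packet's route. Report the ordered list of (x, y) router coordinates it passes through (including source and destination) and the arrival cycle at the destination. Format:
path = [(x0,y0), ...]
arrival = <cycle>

  0. router=(3,0) cycle=15 (inject)
  1. router=(2,0) cycle=19 dir=W
  2. router=(1,0) cycle=23 dir=W
  3. router=(0,0) cycle=27 dir=W
  4. router=(0,1) cycle=31 dir=N
  5. router=(0,2) cycle=35 dir=N

path = [(3,0), (2,0), (1,0), (0,0), (0,1), (0,2)]
arrival = 35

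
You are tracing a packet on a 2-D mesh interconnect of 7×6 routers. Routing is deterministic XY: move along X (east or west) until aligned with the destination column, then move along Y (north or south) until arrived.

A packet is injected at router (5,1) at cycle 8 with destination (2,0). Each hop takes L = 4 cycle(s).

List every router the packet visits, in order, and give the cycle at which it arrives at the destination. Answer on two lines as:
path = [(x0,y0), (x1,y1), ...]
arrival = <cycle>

#0 — 5,1 | c8
#1 — 4,1 | c12 | W
#2 — 3,1 | c16 | W
#3 — 2,1 | c20 | W
#4 — 2,0 | c24 | S

path = [(5,1), (4,1), (3,1), (2,1), (2,0)]
arrival = 24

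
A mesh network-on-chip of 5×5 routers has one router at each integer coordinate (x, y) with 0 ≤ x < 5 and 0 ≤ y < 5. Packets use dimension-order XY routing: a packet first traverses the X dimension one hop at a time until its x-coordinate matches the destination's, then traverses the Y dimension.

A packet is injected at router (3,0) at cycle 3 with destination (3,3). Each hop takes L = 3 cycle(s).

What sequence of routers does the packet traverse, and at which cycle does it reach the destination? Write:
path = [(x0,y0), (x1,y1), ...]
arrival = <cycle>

path = [(3,0), (3,1), (3,2), (3,3)]
arrival = 12

  0. router=(3,0) cycle=3 (inject)
  1. router=(3,1) cycle=6 dir=N
  2. router=(3,2) cycle=9 dir=N
  3. router=(3,3) cycle=12 dir=N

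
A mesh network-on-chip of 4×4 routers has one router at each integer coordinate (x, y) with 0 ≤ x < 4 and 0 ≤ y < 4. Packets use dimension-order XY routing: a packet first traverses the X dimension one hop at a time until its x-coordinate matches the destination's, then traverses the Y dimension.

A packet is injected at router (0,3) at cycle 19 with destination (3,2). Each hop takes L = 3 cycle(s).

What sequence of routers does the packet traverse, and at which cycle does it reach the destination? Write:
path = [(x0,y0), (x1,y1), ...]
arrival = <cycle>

src (0,3)  cyc=19
E→(1,3)  cyc=22
E→(2,3)  cyc=25
E→(3,3)  cyc=28
S→(3,2)  cyc=31

path = [(0,3), (1,3), (2,3), (3,3), (3,2)]
arrival = 31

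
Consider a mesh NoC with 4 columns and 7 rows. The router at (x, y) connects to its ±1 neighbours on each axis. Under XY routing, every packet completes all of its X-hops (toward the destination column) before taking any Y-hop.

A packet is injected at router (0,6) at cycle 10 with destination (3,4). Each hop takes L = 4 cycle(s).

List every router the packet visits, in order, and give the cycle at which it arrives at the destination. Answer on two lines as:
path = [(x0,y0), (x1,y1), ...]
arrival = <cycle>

#0 — 0,6 | c10
#1 — 1,6 | c14 | E
#2 — 2,6 | c18 | E
#3 — 3,6 | c22 | E
#4 — 3,5 | c26 | S
#5 — 3,4 | c30 | S

path = [(0,6), (1,6), (2,6), (3,6), (3,5), (3,4)]
arrival = 30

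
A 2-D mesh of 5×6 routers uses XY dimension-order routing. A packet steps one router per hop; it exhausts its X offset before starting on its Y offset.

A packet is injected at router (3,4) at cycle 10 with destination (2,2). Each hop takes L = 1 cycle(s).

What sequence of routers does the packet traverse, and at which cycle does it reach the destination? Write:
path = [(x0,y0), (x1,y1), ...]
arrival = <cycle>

hop 0: (3,4) @ cyc 10
hop 1: (2,4) @ cyc 11  [W]
hop 2: (2,3) @ cyc 12  [S]
hop 3: (2,2) @ cyc 13  [S]

path = [(3,4), (2,4), (2,3), (2,2)]
arrival = 13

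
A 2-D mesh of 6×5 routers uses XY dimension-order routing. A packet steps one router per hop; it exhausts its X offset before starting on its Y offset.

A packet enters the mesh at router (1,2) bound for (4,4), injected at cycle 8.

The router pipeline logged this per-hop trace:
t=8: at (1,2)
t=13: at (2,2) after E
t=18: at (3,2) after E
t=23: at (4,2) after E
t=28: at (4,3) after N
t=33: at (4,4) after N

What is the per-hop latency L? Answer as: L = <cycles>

From hop 0 (8) to hop 1 (13): +5 cycles.
Per-hop latency L = Δcyc = 5.

L = 5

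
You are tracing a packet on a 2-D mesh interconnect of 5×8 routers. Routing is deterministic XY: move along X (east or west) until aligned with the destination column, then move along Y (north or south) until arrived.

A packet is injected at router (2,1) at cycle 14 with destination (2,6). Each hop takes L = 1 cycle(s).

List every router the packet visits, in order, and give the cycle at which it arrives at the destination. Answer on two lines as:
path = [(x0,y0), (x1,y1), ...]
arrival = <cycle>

t=14: at (2,1)
t=15: at (2,2) after N
t=16: at (2,3) after N
t=17: at (2,4) after N
t=18: at (2,5) after N
t=19: at (2,6) after N

path = [(2,1), (2,2), (2,3), (2,4), (2,5), (2,6)]
arrival = 19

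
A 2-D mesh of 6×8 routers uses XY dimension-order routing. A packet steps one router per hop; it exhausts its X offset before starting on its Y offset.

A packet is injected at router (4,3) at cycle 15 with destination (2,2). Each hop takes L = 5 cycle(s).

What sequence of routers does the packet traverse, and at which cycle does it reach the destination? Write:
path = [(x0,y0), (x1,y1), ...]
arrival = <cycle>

path = [(4,3), (3,3), (2,3), (2,2)]
arrival = 30

#0 — 4,3 | c15
#1 — 3,3 | c20 | W
#2 — 2,3 | c25 | W
#3 — 2,2 | c30 | S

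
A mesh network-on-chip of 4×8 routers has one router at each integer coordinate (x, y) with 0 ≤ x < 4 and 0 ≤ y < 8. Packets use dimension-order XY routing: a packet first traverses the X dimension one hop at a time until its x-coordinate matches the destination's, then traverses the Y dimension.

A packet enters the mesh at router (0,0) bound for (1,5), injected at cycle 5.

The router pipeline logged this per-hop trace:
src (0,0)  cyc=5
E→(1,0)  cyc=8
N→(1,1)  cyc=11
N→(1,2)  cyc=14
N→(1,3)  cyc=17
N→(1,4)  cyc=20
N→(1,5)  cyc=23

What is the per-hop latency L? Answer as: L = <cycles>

L = 3

Δcyc across hop 0→1: 8 − 5 = 3.
One hop costs L cycles, so L = 3.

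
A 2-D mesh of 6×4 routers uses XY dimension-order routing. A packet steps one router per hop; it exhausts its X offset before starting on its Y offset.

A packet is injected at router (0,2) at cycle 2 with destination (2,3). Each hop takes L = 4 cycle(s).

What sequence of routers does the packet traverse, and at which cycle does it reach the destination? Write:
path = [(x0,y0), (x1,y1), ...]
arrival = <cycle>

hop 0: (0,2) @ cyc 2
hop 1: (1,2) @ cyc 6  [E]
hop 2: (2,2) @ cyc 10  [E]
hop 3: (2,3) @ cyc 14  [N]

path = [(0,2), (1,2), (2,2), (2,3)]
arrival = 14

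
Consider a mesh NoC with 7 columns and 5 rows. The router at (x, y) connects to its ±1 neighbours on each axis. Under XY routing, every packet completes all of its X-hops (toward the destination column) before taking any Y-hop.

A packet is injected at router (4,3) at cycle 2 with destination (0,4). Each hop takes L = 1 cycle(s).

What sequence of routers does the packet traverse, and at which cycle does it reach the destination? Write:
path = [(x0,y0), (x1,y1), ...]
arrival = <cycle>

path = [(4,3), (3,3), (2,3), (1,3), (0,3), (0,4)]
arrival = 7

t=2: at (4,3)
t=3: at (3,3) after W
t=4: at (2,3) after W
t=5: at (1,3) after W
t=6: at (0,3) after W
t=7: at (0,4) after N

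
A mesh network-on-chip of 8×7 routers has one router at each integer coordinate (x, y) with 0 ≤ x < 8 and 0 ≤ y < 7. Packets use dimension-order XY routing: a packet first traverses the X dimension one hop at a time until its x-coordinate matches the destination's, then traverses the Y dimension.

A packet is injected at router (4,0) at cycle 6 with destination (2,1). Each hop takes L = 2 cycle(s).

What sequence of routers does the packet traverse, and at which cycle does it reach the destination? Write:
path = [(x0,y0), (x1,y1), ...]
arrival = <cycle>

[0] x=4 y=0 t=6
[1] x=3 y=0 t=8 →W
[2] x=2 y=0 t=10 →W
[3] x=2 y=1 t=12 →N

path = [(4,0), (3,0), (2,0), (2,1)]
arrival = 12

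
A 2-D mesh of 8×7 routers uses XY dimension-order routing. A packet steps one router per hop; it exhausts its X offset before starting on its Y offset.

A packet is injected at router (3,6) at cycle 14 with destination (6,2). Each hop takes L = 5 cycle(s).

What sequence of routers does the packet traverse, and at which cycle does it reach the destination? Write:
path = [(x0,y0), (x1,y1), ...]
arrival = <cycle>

#0 — 3,6 | c14
#1 — 4,6 | c19 | E
#2 — 5,6 | c24 | E
#3 — 6,6 | c29 | E
#4 — 6,5 | c34 | S
#5 — 6,4 | c39 | S
#6 — 6,3 | c44 | S
#7 — 6,2 | c49 | S

path = [(3,6), (4,6), (5,6), (6,6), (6,5), (6,4), (6,3), (6,2)]
arrival = 49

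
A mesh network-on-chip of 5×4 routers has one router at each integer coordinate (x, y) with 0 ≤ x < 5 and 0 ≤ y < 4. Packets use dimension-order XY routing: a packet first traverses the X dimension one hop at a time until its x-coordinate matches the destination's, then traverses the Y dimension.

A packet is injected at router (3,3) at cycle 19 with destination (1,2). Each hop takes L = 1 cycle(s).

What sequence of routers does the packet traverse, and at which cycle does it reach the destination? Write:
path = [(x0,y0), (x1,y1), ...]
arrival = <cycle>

path = [(3,3), (2,3), (1,3), (1,2)]
arrival = 22

t=19: at (3,3)
t=20: at (2,3) after W
t=21: at (1,3) after W
t=22: at (1,2) after S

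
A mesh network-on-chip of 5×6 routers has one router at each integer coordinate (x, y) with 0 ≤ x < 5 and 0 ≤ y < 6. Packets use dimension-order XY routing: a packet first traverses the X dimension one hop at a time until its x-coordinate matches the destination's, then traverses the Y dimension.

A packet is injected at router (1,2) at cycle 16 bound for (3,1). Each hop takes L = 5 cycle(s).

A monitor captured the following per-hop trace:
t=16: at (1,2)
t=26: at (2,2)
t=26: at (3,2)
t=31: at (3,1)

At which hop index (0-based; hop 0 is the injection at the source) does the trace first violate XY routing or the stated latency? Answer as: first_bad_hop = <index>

  1: Δx=+1 Δy=+0 Δt=10 [BAD: Δcyc=10≠L]

first_bad_hop = 1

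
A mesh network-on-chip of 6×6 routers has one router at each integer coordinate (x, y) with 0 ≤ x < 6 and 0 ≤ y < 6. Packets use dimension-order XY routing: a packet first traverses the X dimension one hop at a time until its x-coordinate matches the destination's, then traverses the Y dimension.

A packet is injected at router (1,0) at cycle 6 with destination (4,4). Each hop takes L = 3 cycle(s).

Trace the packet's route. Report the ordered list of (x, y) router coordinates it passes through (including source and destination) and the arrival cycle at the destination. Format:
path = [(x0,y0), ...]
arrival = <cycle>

path = [(1,0), (2,0), (3,0), (4,0), (4,1), (4,2), (4,3), (4,4)]
arrival = 27

[0] x=1 y=0 t=6
[1] x=2 y=0 t=9 →E
[2] x=3 y=0 t=12 →E
[3] x=4 y=0 t=15 →E
[4] x=4 y=1 t=18 →N
[5] x=4 y=2 t=21 →N
[6] x=4 y=3 t=24 →N
[7] x=4 y=4 t=27 →N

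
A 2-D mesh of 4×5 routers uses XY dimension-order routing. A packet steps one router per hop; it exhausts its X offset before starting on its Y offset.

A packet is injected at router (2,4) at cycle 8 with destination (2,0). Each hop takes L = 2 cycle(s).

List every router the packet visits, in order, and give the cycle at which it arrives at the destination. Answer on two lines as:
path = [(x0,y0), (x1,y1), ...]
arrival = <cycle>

t=8: at (2,4)
t=10: at (2,3) after S
t=12: at (2,2) after S
t=14: at (2,1) after S
t=16: at (2,0) after S

path = [(2,4), (2,3), (2,2), (2,1), (2,0)]
arrival = 16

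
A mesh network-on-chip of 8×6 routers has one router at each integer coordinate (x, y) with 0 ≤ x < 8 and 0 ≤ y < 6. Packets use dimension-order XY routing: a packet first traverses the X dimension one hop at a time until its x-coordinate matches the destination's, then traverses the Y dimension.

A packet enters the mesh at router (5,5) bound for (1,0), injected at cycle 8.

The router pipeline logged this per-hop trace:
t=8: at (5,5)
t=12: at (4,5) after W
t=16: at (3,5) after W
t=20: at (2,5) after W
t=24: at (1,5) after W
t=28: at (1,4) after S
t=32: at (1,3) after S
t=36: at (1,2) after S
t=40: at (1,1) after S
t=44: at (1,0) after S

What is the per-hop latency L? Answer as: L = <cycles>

L = 4

From hop 0 (8) to hop 1 (12): +4 cycles.
Per-hop latency L = Δcyc = 4.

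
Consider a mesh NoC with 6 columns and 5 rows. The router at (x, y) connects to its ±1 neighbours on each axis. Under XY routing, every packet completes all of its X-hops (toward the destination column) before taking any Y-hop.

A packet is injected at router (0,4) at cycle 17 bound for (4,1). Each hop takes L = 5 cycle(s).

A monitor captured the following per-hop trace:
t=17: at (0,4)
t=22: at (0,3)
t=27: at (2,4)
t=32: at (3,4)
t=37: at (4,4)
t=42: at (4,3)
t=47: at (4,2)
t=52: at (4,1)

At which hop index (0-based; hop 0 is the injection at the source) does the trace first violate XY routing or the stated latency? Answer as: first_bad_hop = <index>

  1: Δx=+0 Δy=-1 Δt=5 [BAD: Y-move but x=0≠4]

first_bad_hop = 1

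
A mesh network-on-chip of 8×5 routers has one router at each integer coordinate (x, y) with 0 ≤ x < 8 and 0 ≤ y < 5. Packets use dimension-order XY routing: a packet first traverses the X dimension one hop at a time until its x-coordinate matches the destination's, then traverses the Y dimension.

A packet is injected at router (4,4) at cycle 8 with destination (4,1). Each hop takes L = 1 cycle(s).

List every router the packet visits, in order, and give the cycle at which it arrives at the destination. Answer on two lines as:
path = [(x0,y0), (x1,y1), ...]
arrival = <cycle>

t=8: at (4,4)
t=9: at (4,3) after S
t=10: at (4,2) after S
t=11: at (4,1) after S

path = [(4,4), (4,3), (4,2), (4,1)]
arrival = 11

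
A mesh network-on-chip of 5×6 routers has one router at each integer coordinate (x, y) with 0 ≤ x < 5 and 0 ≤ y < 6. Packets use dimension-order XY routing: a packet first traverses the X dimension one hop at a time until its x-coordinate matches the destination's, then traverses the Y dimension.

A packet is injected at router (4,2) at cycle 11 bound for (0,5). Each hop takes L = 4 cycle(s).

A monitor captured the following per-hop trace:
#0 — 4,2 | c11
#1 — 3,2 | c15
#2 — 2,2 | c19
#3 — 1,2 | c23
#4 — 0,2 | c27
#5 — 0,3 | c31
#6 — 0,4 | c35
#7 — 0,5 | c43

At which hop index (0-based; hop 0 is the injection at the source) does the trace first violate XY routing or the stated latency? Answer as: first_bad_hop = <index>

[1] (-1,+0) / 4c ⇒ ok
[2] (-1,+0) / 4c ⇒ ok
[3] (-1,+0) / 4c ⇒ ok
[4] (-1,+0) / 4c ⇒ ok
[5] (+0,+1) / 4c ⇒ ok
[6] (+0,+1) / 4c ⇒ ok
[7] (+0,+1) / 8c ⇒ BAD: Δcyc=8≠L

first_bad_hop = 7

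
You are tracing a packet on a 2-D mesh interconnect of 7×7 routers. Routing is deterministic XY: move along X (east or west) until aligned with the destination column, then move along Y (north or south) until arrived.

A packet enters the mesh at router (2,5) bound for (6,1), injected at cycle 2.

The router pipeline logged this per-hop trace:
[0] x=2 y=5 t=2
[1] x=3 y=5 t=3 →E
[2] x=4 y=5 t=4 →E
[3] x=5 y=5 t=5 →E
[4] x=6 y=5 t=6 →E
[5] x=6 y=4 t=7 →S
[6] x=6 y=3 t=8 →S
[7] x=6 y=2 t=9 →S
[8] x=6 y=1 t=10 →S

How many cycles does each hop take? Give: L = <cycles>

From hop 0 (2) to hop 1 (3): +1 cycles.
One hop costs L cycles, so L = 1.

L = 1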